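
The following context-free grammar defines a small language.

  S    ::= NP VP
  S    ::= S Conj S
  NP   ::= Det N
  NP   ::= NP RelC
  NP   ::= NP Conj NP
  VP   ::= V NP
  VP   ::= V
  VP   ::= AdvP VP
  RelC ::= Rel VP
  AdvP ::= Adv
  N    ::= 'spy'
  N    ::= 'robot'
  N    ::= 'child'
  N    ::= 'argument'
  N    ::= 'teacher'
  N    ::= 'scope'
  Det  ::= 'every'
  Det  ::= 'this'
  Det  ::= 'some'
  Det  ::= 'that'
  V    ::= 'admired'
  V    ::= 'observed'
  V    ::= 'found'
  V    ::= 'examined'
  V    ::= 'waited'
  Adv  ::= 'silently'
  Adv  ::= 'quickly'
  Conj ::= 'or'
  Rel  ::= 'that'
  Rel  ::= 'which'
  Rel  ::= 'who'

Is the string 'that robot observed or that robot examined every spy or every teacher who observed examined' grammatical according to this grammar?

Grammatical

[S [S [NP [Det that] [N robot]] [VP [V observed]]] [Conj or] [S [S [NP [Det that] [N robot]] [VP [V examined] [NP [Det every] [N spy]]]] [Conj or] [S [NP [NP [Det every] [N teacher]] [RelC [Rel who] [VP [V observed]]]] [VP [V examined]]]]]
The bracketing above is licensed at every node by one of the given productions, with S at the root.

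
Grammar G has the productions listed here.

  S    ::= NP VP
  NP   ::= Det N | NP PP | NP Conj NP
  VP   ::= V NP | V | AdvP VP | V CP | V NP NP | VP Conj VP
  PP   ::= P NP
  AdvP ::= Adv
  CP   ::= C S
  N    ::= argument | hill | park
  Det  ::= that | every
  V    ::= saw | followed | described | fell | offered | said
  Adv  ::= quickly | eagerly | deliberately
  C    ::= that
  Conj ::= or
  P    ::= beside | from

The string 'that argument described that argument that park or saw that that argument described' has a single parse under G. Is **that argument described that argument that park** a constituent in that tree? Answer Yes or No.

[S [NP [Det that] [N argument]] [VP [VP [V described] [NP [Det that] [N argument]] [NP [Det that] [N park]]] [Conj or] [VP [V saw] [CP [C that] [S [NP [Det that] [N argument]] [VP [V described]]]]]]]
The smallest constituent containing 'that argument described that argument that park' is the S spanning 'that argument described that argument that park or saw that that argument described'; no single node in the tree dominates exactly the given words.

No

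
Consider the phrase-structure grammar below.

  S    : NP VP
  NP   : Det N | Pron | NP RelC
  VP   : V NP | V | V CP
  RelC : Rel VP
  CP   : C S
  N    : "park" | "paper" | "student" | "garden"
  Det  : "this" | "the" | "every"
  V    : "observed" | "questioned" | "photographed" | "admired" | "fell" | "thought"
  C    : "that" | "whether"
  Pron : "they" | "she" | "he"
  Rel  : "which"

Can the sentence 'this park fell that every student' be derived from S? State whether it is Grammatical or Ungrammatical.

Ungrammatical

For S → NP VP, the only prefix that parses as NP is 'this park', but the remainder 'fell that every student' is not a VP under these rules.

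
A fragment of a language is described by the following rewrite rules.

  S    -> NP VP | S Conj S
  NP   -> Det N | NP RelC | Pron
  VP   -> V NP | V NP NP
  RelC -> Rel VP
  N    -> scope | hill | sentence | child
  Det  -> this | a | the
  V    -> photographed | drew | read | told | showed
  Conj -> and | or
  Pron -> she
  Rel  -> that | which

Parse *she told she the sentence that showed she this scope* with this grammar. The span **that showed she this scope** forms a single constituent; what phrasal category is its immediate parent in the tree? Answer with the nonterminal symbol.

S
  NP
    Pron: she
  VP
    V: told
    NP
      Pron: she
    NP
      NP
        Det: the
        N: sentence
      RelC
        Rel: that
        VP
          V: showed
          NP
            Pron: she
          NP
            Det: this
            N: scope
The span 'that showed she this scope' is the RelC node built by RelC → Rel VP.
Its mother is the NP built by NP → NP RelC.

NP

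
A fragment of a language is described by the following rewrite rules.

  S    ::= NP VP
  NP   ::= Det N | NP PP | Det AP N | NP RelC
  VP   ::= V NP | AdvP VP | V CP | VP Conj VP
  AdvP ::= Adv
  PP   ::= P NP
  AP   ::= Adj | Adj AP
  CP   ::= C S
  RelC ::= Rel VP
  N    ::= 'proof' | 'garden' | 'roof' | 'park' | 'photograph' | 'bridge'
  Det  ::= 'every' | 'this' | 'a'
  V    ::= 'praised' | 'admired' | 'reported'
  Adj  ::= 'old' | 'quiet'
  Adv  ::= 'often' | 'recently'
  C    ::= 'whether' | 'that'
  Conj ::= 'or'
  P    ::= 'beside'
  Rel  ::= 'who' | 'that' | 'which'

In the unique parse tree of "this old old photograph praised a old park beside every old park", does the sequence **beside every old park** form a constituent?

Yes

[S [NP [Det this] [AP [Adj old] [AP [Adj old]]] [N photograph]] [VP [V praised] [NP [NP [Det a] [AP [Adj old]] [N park]] [PP [P beside] [NP [Det every] [AP [Adj old]] [N park]]]]]]
The words 'beside every old park' are exhaustively dominated by a single PP node (built by PP → P NP), so they form a constituent.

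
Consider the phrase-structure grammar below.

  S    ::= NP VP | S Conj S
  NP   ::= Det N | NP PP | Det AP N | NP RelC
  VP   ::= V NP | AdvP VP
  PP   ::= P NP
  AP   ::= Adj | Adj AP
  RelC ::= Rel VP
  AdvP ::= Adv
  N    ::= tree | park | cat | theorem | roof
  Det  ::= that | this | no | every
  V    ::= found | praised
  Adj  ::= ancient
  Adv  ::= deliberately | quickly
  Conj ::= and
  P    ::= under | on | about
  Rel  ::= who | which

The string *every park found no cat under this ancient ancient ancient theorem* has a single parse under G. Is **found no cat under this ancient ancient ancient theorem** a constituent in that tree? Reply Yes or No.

[S [NP [Det every] [N park]] [VP [V found] [NP [NP [Det no] [N cat]] [PP [P under] [NP [Det this] [AP [Adj ancient] [AP [Adj ancient] [AP [Adj ancient]]]] [N theorem]]]]]]
The words 'found no cat under this ancient ancient ancient theorem' are exhaustively dominated by a single VP node (built by VP → V NP), so they form a constituent.

Yes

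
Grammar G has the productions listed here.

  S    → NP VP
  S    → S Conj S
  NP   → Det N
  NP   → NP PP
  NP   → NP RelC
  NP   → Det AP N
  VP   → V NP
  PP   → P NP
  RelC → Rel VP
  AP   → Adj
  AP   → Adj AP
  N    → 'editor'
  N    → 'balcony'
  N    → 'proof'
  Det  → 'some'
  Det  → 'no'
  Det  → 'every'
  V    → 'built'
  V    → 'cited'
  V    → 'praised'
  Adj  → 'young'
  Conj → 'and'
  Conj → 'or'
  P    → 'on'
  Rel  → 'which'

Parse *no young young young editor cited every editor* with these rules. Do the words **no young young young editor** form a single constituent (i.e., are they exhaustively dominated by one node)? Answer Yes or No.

[S [NP [Det no] [AP [Adj young] [AP [Adj young] [AP [Adj young]]]] [N editor]] [VP [V cited] [NP [Det every] [N editor]]]]
The words 'no young young young editor' are exhaustively dominated by a single NP node (built by NP → Det AP N), so they form a constituent.

Yes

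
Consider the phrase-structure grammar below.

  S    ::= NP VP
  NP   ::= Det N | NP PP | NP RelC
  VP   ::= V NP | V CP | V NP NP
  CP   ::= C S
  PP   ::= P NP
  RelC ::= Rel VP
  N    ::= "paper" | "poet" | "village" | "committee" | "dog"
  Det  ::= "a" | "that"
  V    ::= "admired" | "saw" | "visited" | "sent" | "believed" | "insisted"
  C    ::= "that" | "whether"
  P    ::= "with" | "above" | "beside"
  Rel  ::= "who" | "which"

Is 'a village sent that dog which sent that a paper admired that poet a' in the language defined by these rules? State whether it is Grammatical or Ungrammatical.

For S → NP VP, the only prefix that parses as NP is 'a village', but the remainder 'sent that dog which sent that a paper admired that poet a' is not a VP under these rules.

Ungrammatical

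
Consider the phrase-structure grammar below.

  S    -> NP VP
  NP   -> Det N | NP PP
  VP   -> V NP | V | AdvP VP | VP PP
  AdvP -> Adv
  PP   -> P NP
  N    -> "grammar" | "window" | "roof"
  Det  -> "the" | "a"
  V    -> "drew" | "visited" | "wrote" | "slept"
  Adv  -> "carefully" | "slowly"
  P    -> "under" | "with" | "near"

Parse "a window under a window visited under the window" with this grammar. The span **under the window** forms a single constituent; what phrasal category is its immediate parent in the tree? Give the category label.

VP

[S [NP [NP [Det a] [N window]] [PP [P under] [NP [Det a] [N window]]]] [VP [VP [V visited]] [PP [P under] [NP [Det the] [N window]]]]]
The span 'under the window' is the PP node built by PP → P NP.
Its mother is the VP built by VP → VP PP.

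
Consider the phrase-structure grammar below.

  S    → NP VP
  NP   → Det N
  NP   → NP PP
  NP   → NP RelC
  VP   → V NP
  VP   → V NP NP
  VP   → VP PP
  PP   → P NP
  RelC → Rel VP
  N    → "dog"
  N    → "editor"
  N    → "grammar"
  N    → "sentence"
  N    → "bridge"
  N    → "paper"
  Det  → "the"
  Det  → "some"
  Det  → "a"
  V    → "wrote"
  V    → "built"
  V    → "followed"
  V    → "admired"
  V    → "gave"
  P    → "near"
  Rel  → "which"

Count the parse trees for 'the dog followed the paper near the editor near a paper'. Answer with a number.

5

Two of the 5 distinct bracketings:
[S [NP [Det the] [N dog]] [VP [V followed] [NP [NP [Det the] [N paper]] [PP [P near] [NP [NP [Det the] [N editor]] [PP [P near] [NP [Det a] [N paper]]]]]]]]
[S [NP [Det the] [N dog]] [VP [V followed] [NP [NP [NP [Det the] [N paper]] [PP [P near] [NP [Det the] [N editor]]]] [PP [P near] [NP [Det a] [N paper]]]]]]
The trees differ in how a recursive rule is bracketed over the same span.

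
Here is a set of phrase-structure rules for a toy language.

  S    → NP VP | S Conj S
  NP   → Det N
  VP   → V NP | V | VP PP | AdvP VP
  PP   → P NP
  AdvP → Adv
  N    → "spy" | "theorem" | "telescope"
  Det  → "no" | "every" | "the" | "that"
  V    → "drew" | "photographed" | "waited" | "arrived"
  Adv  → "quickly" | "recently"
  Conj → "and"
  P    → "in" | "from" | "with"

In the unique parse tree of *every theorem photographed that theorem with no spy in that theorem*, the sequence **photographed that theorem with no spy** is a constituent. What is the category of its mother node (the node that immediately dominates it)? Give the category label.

VP

[S [NP [Det every] [N theorem]] [VP [VP [VP [V photographed] [NP [Det that] [N theorem]]] [PP [P with] [NP [Det no] [N spy]]]] [PP [P in] [NP [Det that] [N theorem]]]]]
The span 'photographed that theorem with no spy' is the VP node built by VP → VP PP.
Its mother is the VP built by VP → VP PP.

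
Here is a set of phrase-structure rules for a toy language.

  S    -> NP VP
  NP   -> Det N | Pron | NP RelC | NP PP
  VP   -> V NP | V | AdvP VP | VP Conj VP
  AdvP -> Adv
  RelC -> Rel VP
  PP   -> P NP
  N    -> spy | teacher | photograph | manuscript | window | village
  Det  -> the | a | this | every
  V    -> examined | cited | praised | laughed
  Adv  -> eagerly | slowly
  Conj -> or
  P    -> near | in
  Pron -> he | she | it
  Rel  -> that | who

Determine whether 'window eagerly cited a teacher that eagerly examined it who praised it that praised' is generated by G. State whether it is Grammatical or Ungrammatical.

For S → NP VP, no prefix of the string parses as an NP.

Ungrammatical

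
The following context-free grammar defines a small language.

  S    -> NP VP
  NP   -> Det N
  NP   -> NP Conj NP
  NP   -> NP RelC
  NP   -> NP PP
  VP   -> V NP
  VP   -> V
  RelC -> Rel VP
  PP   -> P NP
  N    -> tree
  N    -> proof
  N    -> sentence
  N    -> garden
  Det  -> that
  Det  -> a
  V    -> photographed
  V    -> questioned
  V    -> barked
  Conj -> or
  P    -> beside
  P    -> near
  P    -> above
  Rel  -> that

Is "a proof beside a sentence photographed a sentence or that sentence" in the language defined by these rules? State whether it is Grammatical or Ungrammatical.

S
  NP
    NP
      Det: a
      N: proof
    PP
      P: beside
      NP
        Det: a
        N: sentence
  VP
    V: photographed
    NP
      NP
        Det: a
        N: sentence
      Conj: or
      NP
        Det: that
        N: sentence
Every word is introduced by a lexical rule and the phrasal rules combine the resulting categories into a single S.

Grammatical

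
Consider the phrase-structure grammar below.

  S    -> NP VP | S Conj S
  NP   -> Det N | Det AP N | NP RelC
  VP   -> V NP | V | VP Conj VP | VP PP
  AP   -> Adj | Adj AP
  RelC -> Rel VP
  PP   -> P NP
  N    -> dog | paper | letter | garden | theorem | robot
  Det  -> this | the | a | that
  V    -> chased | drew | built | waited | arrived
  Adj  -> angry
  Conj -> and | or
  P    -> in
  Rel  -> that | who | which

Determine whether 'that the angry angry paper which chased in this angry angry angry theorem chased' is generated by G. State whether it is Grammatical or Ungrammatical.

Ungrammatical

A Det/Rel word can never sit immediately before a Det word in any string this grammar generates, so the substring 'that the' rules out a derivation.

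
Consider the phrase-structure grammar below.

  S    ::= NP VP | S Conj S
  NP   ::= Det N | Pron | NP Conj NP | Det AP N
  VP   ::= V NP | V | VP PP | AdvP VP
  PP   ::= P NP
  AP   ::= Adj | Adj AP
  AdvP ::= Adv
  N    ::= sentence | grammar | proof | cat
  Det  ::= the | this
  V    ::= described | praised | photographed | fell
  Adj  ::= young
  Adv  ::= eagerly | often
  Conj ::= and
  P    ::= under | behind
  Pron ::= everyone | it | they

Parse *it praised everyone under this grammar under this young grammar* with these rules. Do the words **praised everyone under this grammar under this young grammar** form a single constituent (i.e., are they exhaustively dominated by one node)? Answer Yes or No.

Yes

[S [NP [Pron it]] [VP [VP [VP [V praised] [NP [Pron everyone]]] [PP [P under] [NP [Det this] [N grammar]]]] [PP [P under] [NP [Det this] [AP [Adj young]] [N grammar]]]]]
The words 'praised everyone under this grammar under this young grammar' are exhaustively dominated by a single VP node (built by VP → VP PP), so they form a constituent.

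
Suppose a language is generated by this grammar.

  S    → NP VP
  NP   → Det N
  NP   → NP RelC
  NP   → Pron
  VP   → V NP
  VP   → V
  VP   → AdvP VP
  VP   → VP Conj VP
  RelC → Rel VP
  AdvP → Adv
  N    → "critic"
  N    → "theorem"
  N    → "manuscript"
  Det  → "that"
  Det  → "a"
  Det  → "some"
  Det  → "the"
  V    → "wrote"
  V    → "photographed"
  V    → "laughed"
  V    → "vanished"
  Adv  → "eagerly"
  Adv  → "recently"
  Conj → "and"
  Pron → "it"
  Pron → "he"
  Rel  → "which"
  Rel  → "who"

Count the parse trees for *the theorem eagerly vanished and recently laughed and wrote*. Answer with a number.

7

Two of the 7 distinct bracketings:
[S [NP [Det the] [N theorem]] [VP [AdvP [Adv eagerly]] [VP [VP [V vanished]] [Conj and] [VP [AdvP [Adv recently]] [VP [VP [V laughed]] [Conj and] [VP [V wrote]]]]]]]
[S [NP [Det the] [N theorem]] [VP [AdvP [Adv eagerly]] [VP [VP [V vanished]] [Conj and] [VP [VP [AdvP [Adv recently]] [VP [V laughed]]] [Conj and] [VP [V wrote]]]]]]
The trees differ in how a recursive rule is bracketed over the same span.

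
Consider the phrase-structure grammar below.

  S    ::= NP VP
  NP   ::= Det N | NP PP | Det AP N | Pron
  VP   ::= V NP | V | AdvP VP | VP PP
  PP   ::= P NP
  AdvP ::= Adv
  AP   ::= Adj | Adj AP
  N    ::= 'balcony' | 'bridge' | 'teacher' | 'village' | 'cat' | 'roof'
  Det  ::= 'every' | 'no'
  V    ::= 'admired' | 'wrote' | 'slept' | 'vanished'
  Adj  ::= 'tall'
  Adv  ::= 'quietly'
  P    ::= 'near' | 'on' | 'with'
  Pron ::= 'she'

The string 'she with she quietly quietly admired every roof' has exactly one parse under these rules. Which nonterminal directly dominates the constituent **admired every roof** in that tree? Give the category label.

VP

S
  NP
    NP
      Pron: she
    PP
      P: with
      NP
        Pron: she
  VP
    AdvP
      Adv: quietly
    VP
      AdvP
        Adv: quietly
      VP
        V: admired
        NP
          Det: every
          N: roof
The span 'admired every roof' is the VP node built by VP → V NP.
Its mother is the VP built by VP → AdvP VP.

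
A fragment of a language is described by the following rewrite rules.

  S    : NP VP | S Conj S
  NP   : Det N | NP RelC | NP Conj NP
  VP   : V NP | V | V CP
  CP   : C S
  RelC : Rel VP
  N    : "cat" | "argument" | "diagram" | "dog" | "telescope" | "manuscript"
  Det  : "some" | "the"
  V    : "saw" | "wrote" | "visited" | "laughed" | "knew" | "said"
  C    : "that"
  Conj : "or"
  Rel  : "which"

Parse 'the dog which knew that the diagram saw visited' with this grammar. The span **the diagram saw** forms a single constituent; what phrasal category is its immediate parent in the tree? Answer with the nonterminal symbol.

S
  NP
    NP
      Det: the
      N: dog
    RelC
      Rel: which
      VP
        V: knew
        CP
          C: that
          S
            NP
              Det: the
              N: diagram
            VP
              V: saw
  VP
    V: visited
The span 'the diagram saw' is the S node built by S → NP VP.
Its mother is the CP built by CP → C S.

CP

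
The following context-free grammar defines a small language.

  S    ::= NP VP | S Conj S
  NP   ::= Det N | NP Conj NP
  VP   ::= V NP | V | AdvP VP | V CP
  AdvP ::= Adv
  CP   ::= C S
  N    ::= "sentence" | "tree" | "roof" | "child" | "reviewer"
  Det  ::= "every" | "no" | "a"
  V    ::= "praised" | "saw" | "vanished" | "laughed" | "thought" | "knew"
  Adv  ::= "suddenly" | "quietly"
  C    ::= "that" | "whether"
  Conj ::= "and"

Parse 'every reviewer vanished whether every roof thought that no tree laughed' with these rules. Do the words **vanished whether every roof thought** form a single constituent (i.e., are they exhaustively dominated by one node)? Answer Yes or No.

[S [NP [Det every] [N reviewer]] [VP [V vanished] [CP [C whether] [S [NP [Det every] [N roof]] [VP [V thought] [CP [C that] [S [NP [Det no] [N tree]] [VP [V laughed]]]]]]]]]
The smallest constituent containing 'vanished whether every roof thought' is the VP spanning 'vanished whether every roof thought that no tree laughed'; no single node in the tree dominates exactly the given words.

No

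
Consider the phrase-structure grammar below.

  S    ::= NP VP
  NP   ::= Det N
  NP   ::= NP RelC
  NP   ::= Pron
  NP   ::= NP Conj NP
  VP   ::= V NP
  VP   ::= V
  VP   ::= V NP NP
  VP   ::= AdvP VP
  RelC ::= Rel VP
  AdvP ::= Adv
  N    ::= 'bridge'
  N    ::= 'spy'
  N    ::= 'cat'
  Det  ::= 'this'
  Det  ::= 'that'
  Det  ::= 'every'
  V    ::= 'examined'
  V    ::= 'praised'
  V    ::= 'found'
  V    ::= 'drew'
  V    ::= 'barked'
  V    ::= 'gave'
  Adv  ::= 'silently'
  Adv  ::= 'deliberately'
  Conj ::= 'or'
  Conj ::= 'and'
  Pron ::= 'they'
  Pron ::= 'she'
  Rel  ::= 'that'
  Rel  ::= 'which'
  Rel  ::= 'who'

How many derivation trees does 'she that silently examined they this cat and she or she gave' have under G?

Two of the 5 distinct bracketings:
[S [NP [NP [Pron she]] [RelC [Rel that] [VP [AdvP [Adv silently]] [VP [V examined] [NP [Pron they]] [NP [NP [Det this] [N cat]] [Conj and] [NP [NP [Pron she]] [Conj or] [NP [Pron she]]]]]]]] [VP [V gave]]]
[S [NP [NP [Pron she]] [RelC [Rel that] [VP [AdvP [Adv silently]] [VP [V examined] [NP [Pron they]] [NP [NP [NP [Det this] [N cat]] [Conj and] [NP [Pron she]]] [Conj or] [NP [Pron she]]]]]]] [VP [V gave]]]
The trees differ in how a recursive rule is bracketed over the same span.

5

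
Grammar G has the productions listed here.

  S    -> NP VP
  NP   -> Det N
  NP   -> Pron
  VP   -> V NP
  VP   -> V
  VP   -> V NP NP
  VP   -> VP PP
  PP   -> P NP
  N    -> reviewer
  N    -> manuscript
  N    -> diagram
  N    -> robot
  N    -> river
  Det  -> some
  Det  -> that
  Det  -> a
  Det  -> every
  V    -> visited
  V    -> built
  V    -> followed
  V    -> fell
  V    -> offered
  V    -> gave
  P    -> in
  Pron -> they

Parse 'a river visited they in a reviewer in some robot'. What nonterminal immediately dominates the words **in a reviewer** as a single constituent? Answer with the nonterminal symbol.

PP

[S [NP [Det a] [N river]] [VP [VP [VP [V visited] [NP [Pron they]]] [PP [P in] [NP [Det a] [N reviewer]]]] [PP [P in] [NP [Det some] [N robot]]]]]
The span 'in a reviewer' is the PP node built by PP → P NP.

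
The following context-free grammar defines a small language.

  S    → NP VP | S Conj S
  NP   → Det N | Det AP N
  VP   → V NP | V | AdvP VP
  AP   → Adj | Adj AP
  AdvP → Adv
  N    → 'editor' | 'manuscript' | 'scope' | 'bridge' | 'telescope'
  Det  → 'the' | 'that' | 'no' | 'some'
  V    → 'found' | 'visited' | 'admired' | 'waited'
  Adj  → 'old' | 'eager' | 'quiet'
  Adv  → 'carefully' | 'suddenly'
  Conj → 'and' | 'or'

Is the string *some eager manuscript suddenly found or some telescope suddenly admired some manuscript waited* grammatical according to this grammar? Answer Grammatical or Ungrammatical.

For S → NP VP, the only prefix that parses as NP is 'some eager manuscript', but the remainder 'suddenly found or some telescope suddenly admired some manuscript waited' is not a VP under these rules. The alternative S rule S → S Conj S likewise has no satisfying split.

Ungrammatical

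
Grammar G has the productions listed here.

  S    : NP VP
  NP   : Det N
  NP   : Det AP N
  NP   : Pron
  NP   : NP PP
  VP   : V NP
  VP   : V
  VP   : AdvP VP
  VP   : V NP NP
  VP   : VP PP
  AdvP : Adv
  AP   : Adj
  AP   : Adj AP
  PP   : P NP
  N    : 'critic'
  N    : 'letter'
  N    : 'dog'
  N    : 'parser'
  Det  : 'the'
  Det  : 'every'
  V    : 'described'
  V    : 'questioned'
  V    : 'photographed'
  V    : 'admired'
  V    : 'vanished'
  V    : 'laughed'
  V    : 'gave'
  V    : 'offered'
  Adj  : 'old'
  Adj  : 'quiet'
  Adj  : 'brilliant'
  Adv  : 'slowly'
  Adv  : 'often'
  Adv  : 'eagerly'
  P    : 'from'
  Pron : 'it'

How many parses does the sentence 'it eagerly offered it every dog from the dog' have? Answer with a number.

3

Two of the 3 distinct bracketings:
[S [NP [Pron it]] [VP [AdvP [Adv eagerly]] [VP [V offered] [NP [Pron it]] [NP [NP [Det every] [N dog]] [PP [P from] [NP [Det the] [N dog]]]]]]]
[S [NP [Pron it]] [VP [AdvP [Adv eagerly]] [VP [VP [V offered] [NP [Pron it]] [NP [Det every] [N dog]]] [PP [P from] [NP [Det the] [N dog]]]]]]
The difference turns on whether NP → NP PP is used at the relevant span, versus an alternative expansion of NP.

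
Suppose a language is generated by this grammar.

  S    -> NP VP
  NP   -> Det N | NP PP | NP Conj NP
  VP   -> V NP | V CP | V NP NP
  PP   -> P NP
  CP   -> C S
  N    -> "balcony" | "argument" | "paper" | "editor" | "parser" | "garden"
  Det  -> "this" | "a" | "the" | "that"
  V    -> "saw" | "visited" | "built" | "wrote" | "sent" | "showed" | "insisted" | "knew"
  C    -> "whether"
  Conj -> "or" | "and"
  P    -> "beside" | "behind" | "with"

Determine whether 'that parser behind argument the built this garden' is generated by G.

Ungrammatical

A P word can never sit immediately before an N word in any string this grammar generates, so the substring 'behind argument' rules out a derivation.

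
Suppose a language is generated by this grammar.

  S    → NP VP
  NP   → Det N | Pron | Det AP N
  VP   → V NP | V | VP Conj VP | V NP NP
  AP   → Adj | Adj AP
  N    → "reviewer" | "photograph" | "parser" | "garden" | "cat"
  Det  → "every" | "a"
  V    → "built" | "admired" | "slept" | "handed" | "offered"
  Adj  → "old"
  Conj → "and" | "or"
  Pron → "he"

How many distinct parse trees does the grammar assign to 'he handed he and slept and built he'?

The two bracketings:
[S [NP [Pron he]] [VP [VP [V handed] [NP [Pron he]]] [Conj and] [VP [VP [V slept]] [Conj and] [VP [V built] [NP [Pron he]]]]]]
[S [NP [Pron he]] [VP [VP [VP [V handed] [NP [Pron he]]] [Conj and] [VP [V slept]]] [Conj and] [VP [V built] [NP [Pron he]]]]]
The trees differ in how a recursive rule is bracketed over the same span.

2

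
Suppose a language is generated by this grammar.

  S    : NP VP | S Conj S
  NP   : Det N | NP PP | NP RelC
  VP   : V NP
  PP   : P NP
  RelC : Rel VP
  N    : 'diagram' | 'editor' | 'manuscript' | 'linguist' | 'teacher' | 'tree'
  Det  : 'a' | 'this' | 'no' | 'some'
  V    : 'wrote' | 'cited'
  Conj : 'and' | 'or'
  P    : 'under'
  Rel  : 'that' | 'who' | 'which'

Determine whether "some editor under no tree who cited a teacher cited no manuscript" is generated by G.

Grammatical

[S [NP [NP [Det some] [N editor]] [PP [P under] [NP [NP [Det no] [N tree]] [RelC [Rel who] [VP [V cited] [NP [Det a] [N teacher]]]]]]] [VP [V cited] [NP [Det no] [N manuscript]]]]
Every word is introduced by a lexical rule and the phrasal rules combine the resulting categories into a single S.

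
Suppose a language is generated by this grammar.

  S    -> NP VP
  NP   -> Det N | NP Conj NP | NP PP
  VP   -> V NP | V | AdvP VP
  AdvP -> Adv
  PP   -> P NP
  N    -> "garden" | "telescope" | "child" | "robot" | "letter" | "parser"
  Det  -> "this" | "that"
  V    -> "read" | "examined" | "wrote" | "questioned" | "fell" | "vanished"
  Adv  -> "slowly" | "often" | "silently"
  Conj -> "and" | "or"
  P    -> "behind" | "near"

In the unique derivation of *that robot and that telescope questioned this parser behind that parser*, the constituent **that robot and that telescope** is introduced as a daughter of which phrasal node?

S

S
  NP
    NP
      Det: that
      N: robot
    Conj: and
    NP
      Det: that
      N: telescope
  VP
    V: questioned
    NP
      NP
        Det: this
        N: parser
      PP
        P: behind
        NP
          Det: that
          N: parser
The span 'that robot and that telescope' is the NP node built by NP → NP Conj NP.
Its mother is the S built by S → NP VP.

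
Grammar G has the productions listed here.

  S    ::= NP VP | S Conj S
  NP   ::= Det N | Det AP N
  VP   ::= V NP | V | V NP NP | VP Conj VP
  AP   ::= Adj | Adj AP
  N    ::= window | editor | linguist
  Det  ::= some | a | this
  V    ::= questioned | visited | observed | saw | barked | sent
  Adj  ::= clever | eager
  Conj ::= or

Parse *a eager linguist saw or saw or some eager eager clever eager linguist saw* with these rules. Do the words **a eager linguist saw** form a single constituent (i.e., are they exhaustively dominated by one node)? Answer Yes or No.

No

[S [S [NP [Det a] [AP [Adj eager]] [N linguist]] [VP [VP [V saw]] [Conj or] [VP [V saw]]]] [Conj or] [S [NP [Det some] [AP [Adj eager] [AP [Adj eager] [AP [Adj clever] [AP [Adj eager]]]]] [N linguist]] [VP [V saw]]]]
The smallest constituent containing 'a eager linguist saw' is the S spanning 'a eager linguist saw or saw'; no single node in the tree dominates exactly the given words.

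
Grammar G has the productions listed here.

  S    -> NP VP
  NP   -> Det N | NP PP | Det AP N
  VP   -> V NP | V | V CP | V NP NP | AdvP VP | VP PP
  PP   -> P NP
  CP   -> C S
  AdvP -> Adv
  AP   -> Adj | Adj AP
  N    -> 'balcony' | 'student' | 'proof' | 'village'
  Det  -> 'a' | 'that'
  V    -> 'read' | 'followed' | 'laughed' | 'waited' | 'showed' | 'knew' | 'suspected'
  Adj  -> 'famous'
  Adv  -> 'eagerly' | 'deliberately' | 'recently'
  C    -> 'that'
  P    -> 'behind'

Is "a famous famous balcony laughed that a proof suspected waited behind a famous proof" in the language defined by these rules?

Ungrammatical

A V word can never sit immediately before a V word in any string this grammar generates, so the substring 'suspected waited' rules out a derivation.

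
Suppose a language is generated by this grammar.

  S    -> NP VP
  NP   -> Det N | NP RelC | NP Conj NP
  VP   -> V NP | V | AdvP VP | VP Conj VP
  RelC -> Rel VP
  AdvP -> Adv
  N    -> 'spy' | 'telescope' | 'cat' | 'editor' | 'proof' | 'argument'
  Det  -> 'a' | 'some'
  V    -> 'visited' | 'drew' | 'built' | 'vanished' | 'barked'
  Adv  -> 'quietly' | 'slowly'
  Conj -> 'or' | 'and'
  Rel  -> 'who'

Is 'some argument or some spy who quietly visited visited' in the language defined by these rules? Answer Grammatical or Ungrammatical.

Grammatical

S
  NP
    NP
      NP
        Det: some
        N: argument
      Conj: or
      NP
        Det: some
        N: spy
    RelC
      Rel: who
      VP
        AdvP
          Adv: quietly
        VP
          V: visited
  VP
    V: visited
The bracketing above is licensed at every node by one of the given productions, with S at the root.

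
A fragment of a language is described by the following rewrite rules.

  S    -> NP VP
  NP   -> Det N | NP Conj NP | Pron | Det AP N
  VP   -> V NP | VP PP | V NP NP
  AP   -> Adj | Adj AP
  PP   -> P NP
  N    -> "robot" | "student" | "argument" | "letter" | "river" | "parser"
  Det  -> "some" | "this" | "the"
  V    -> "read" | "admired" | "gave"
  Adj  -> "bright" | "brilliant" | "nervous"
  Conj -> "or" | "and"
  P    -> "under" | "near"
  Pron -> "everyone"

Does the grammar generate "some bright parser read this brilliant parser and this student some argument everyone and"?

For S → NP VP, the only prefix that parses as NP is 'some bright parser', but the remainder 'read this brilliant parser and this student some argument everyone and' is not a VP under these rules.

Ungrammatical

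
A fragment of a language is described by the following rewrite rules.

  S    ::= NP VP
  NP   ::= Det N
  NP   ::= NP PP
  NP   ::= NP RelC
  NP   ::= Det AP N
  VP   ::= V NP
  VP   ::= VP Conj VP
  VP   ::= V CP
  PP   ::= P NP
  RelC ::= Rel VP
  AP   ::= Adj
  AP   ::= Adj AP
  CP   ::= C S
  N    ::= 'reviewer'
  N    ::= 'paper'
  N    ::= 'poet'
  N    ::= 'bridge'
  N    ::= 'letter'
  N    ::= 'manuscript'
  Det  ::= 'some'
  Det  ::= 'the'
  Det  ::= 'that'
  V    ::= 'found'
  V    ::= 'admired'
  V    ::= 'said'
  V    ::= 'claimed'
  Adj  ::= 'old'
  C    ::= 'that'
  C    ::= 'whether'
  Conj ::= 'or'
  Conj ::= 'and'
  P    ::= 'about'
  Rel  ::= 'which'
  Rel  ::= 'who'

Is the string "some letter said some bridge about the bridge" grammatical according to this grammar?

Grammatical

[S [NP [Det some] [N letter]] [VP [V said] [NP [NP [Det some] [N bridge]] [PP [P about] [NP [Det the] [N bridge]]]]]]
Each bracket corresponds to one application of a listed rule, so the string is derivable from S.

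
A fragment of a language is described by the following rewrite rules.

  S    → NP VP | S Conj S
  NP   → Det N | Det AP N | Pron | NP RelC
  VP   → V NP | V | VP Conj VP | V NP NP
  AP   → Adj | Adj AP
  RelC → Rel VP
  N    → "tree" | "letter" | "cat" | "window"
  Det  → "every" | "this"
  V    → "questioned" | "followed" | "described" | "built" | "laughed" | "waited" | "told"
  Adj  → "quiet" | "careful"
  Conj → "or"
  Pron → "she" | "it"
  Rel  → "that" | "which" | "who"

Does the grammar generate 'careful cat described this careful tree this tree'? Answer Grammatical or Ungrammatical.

Ungrammatical

For S → NP VP, no prefix of the string parses as an NP. The alternative S rule S → S Conj S likewise has no satisfying split.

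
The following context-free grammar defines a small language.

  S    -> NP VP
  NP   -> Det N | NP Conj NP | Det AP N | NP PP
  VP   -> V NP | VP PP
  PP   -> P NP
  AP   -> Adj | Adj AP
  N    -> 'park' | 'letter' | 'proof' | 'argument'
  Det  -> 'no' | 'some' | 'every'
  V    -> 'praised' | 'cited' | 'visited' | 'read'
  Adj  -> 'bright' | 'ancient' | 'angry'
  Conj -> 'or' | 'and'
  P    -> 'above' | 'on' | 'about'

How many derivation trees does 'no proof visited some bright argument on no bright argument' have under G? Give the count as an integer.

2

The two bracketings:
[S [NP [Det no] [N proof]] [VP [V visited] [NP [NP [Det some] [AP [Adj bright]] [N argument]] [PP [P on] [NP [Det no] [AP [Adj bright]] [N argument]]]]]]
[S [NP [Det no] [N proof]] [VP [VP [V visited] [NP [Det some] [AP [Adj bright]] [N argument]]] [PP [P on] [NP [Det no] [AP [Adj bright]] [N argument]]]]]
The difference turns on whether NP → NP PP is used at the relevant span, versus an alternative expansion of NP.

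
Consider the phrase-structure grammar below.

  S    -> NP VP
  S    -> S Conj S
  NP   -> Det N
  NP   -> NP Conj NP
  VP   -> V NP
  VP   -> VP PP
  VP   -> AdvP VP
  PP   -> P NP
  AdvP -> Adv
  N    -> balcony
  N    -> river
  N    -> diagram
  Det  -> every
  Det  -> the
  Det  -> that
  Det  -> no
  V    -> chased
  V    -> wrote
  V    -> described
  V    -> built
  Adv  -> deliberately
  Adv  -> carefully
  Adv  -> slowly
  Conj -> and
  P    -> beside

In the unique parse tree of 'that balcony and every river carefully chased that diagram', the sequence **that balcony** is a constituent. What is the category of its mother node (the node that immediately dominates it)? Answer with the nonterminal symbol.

S
  NP
    NP
      Det: that
      N: balcony
    Conj: and
    NP
      Det: every
      N: river
  VP
    AdvP
      Adv: carefully
    VP
      V: chased
      NP
        Det: that
        N: diagram
The span 'that balcony' is the NP node built by NP → Det N.
Its mother is the NP built by NP → NP Conj NP.

NP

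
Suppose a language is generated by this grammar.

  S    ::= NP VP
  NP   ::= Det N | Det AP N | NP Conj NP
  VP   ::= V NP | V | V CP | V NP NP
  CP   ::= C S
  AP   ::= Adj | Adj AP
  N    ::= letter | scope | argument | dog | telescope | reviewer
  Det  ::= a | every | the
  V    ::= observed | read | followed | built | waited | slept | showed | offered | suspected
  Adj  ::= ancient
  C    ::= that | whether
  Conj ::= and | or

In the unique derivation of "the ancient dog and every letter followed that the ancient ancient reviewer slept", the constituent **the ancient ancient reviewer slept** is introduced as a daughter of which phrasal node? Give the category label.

[S [NP [NP [Det the] [AP [Adj ancient]] [N dog]] [Conj and] [NP [Det every] [N letter]]] [VP [V followed] [CP [C that] [S [NP [Det the] [AP [Adj ancient] [AP [Adj ancient]]] [N reviewer]] [VP [V slept]]]]]]
The span 'the ancient ancient reviewer slept' is the S node built by S → NP VP.
Its mother is the CP built by CP → C S.

CP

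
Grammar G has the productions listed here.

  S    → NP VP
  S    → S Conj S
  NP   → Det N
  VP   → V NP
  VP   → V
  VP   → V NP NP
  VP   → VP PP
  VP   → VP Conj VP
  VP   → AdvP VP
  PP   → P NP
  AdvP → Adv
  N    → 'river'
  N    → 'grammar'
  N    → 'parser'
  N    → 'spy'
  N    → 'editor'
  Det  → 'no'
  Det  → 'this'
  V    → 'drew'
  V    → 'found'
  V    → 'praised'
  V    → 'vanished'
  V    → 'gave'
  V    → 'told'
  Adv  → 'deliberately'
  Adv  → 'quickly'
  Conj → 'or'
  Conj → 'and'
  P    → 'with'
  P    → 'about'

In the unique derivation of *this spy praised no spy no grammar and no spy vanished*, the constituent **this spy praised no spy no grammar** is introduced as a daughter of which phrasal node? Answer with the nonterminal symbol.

[S [S [NP [Det this] [N spy]] [VP [V praised] [NP [Det no] [N spy]] [NP [Det no] [N grammar]]]] [Conj and] [S [NP [Det no] [N spy]] [VP [V vanished]]]]
The span 'this spy praised no spy no grammar' is the S node built by S → NP VP.
Its mother is the S built by S → S Conj S.

S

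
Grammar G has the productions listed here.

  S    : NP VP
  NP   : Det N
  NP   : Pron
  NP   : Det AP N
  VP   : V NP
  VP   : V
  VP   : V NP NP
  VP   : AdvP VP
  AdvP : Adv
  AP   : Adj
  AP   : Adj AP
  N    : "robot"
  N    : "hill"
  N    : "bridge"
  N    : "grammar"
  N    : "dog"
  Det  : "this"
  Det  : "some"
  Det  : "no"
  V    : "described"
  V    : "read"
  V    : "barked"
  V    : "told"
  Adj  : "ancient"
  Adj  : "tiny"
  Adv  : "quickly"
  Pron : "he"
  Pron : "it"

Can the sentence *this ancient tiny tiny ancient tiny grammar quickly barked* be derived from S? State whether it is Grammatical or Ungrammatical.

S
  NP
    Det: this
    AP
      Adj: ancient
      AP
        Adj: tiny
        AP
          Adj: tiny
          AP
            Adj: ancient
            AP
              Adj: tiny
    N: grammar
  VP
    AdvP
      Adv: quickly
    VP
      V: barked
The bracketing above is licensed at every node by one of the given productions, with S at the root.

Grammatical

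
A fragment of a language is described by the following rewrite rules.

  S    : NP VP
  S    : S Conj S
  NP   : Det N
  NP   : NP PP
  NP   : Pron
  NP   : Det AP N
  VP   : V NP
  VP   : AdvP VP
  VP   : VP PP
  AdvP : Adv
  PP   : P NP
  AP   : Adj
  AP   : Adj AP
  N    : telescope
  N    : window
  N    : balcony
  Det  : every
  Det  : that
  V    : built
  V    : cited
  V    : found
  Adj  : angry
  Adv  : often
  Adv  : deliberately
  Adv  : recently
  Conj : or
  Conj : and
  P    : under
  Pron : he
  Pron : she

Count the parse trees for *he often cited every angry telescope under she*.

Two of the 3 distinct bracketings:
[S [NP [Pron he]] [VP [AdvP [Adv often]] [VP [V cited] [NP [NP [Det every] [AP [Adj angry]] [N telescope]] [PP [P under] [NP [Pron she]]]]]]]
[S [NP [Pron he]] [VP [AdvP [Adv often]] [VP [VP [V cited] [NP [Det every] [AP [Adj angry]] [N telescope]]] [PP [P under] [NP [Pron she]]]]]]
The difference turns on whether NP → NP PP is used at the relevant span, versus an alternative expansion of NP.

3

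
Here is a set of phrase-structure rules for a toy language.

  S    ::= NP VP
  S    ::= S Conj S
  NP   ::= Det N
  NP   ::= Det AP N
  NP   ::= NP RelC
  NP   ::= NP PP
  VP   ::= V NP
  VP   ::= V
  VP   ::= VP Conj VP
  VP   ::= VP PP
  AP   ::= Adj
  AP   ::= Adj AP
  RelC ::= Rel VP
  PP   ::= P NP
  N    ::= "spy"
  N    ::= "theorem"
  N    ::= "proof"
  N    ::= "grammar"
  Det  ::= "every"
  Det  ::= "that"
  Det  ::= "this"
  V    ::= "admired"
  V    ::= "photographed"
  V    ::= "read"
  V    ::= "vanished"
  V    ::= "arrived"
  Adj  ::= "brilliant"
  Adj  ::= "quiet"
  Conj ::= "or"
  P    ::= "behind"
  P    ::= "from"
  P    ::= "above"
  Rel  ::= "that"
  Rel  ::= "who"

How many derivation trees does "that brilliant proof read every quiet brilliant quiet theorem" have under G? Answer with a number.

[S [NP [Det that] [AP [Adj brilliant]] [N proof]] [VP [V read] [NP [Det every] [AP [Adj quiet] [AP [Adj brilliant] [AP [Adj quiet]]]] [N theorem]]]]
No rule offers an alternative attachment or grouping for any span, so this is the only derivation.

1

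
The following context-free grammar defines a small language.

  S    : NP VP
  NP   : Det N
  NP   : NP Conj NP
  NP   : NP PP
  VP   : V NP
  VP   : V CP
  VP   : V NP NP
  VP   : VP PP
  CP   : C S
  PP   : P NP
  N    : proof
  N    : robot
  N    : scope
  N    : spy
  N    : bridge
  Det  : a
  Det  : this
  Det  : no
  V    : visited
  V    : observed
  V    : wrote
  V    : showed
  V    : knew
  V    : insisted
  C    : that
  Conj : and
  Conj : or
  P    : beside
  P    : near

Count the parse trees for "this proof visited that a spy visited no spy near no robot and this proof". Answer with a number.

Two of the 4 distinct bracketings:
[S [NP [Det this] [N proof]] [VP [V visited] [CP [C that] [S [NP [Det a] [N spy]] [VP [V visited] [NP [NP [NP [Det no] [N spy]] [PP [P near] [NP [Det no] [N robot]]]] [Conj and] [NP [Det this] [N proof]]]]]]]]
[S [NP [Det this] [N proof]] [VP [V visited] [CP [C that] [S [NP [Det a] [N spy]] [VP [V visited] [NP [NP [Det no] [N spy]] [PP [P near] [NP [NP [Det no] [N robot]] [Conj and] [NP [Det this] [N proof]]]]]]]]]]
The trees differ in how a recursive rule is bracketed over the same span.

4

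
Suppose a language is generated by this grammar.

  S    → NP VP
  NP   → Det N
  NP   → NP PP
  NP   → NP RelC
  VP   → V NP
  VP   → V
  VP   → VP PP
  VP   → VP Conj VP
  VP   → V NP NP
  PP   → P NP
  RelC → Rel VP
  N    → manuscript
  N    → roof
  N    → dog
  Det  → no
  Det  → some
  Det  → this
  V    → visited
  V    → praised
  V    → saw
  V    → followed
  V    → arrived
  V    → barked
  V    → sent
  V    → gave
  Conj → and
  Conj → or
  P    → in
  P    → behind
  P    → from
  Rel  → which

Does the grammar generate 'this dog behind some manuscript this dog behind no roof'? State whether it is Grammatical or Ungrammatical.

Ungrammatical

For S → NP VP, every NP-prefix leaves a non-VP remainder: after 'this dog' the remainder is not a VP; after 'this dog behind some manuscript' the remainder is not a VP.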